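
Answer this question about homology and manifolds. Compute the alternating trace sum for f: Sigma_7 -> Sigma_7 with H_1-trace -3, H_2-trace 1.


L(f) = tr(f_0*) - tr(f_1*) + tr(f_2*).
= 1 - (-3) + (1)
= 5

5


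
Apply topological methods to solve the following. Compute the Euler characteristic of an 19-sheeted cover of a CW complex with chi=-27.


For a finite covering: chi(E) = (number of sheets) * chi(B).
chi(E) = 19 * (-27) = -513

-513


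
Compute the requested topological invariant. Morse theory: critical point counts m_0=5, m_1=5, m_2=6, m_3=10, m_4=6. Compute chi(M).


Morse theory: chi(M) = sum_k (-1)^k m_k where m_k = #(index-k critical points).
= (5) + (-5) + (6) + (-10) + (6) = 2

2


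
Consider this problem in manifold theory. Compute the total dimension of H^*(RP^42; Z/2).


H^k(RP^42; Z/2) = Z/2 for each 0 <= k <= 42.
Total dimension = 42 + 1 = 43

43


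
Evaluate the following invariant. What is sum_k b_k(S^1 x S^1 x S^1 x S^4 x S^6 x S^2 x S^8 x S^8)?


Total Betti number is multiplicative under products.
Each S^d (d>=1) has total Betti number 2.
There are 8 sphere factors.
Total = 2^8 = 256

256


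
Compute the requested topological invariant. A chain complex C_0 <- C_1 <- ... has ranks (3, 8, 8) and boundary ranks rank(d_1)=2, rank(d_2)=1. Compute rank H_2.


rank H_k = rank(ker d_k) - rank(im d_{k+1}).
rank(ker d_2) = rank(C_2) - rank(d_2) = 8 - 1 = 7.
rank(im d_{2+1}) = 0.
rank H_2 = 7 - 0 = 7

7


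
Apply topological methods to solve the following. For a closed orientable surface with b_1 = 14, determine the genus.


For a closed orientable surface: b_1 = 2g.
14 = 2g
g = 14 / 2 = 7

7


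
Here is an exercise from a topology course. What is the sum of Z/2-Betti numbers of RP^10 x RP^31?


dim H^*(RP^n; Z/2) = n+1 (one Z/2 in each degree 0..n).
Total Betti number is multiplicative.
Total = (10+1) * (31+1) = 11 * 32 = 352

352


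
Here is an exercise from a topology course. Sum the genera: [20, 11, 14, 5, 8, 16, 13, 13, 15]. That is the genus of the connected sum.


Genus is additive under connected sum of orientable surfaces.
g = 20 + 11 + 14 + 5 + 8 + 16 + 13 + 13 + 15 = 115

115


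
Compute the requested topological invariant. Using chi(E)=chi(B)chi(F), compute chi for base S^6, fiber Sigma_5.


chi(S^6) = 2 (n even), chi(Sigma_5) = 2 - 2*5 = -8.
chi(E) = 2 * (-8) = -16

-16


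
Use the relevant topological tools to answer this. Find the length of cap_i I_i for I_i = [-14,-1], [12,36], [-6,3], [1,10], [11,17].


Intersection = [max(a_i), min(b_i)] = [12, -1].
Since 12 > -1, the intersection is empty.
Length = 0

0


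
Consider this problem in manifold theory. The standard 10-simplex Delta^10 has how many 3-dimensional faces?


Delta^10 has 10+1 vertices. A 3-face is a choice of 3+1 vertices.
f_3 = C(10+1, 3+1) = C(11,4) = 330

330


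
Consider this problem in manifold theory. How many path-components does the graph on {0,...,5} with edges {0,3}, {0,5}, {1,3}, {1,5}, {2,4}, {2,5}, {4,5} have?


Run DFS/union-find over 6 vertices.
V = 6, E = 7.
Number of components = 1

1


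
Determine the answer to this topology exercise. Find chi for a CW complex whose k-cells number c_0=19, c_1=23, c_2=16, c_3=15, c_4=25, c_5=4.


chi = sum_k (-1)^k c_k.
= (-1)^0*19 + (-1)^1*23 + (-1)^2*16 + (-1)^3*15 + (-1)^4*25 + (-1)^5*4
= (19) + (-23) + (16) + (-15) + (25) + (-4)
= 18

18


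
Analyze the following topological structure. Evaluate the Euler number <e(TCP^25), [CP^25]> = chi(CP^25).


For any closed oriented manifold, <e(TM),[M]> = chi(M).
chi(CP^25) = 25+1 = 26

26


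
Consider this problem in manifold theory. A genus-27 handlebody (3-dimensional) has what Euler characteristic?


A genus-g handlebody deformation retracts to a wedge of g circles.
chi(vee_g S^1) = 1 - g.
chi(H_27) = 1 - 27 = -26

-26


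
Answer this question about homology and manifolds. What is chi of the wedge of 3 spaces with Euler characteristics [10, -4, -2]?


chi(A v B) = chi(A) + chi(B) - 1 (one point identified).
For 3 spaces: chi = (sum chi_i) - (3 - 1).
sum = 4; chi = 4 - 2 = 2

2


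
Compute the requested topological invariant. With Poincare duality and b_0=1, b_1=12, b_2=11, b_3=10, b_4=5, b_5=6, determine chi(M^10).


By Poincare duality b_k = b_{10-k}, so full Betti numbers: b_0=1, b_1=12, b_2=11, b_3=10, b_4=5, b_5=6, b_6=5, b_7=10, b_8=11, b_9=12, b_10=1.
chi = sum (-1)^k b_k = -16

-16


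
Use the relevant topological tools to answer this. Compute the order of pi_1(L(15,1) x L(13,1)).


pi_1(X x Y) = pi_1(X) x pi_1(Y).
pi_1(L(15,1)) = Z/15, pi_1(L(13,1)) = Z/13.
|Z/15 x Z/13| = 15 * 13 = 195

195


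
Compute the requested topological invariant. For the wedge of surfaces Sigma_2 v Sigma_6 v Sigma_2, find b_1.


For a wedge X v Y: reduced H_k(X v Y) = H_k(X) + H_k(Y).
Each Sigma_g contributes b_1 = 2g.
b_1 = 4 + 12 + 4 = 20

20


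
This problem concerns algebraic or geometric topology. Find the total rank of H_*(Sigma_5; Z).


For Sigma_5: b_0 = 1, b_1 = 2g = 10, b_2 = 1.
Total = 1 + 10 + 1 = 12

12


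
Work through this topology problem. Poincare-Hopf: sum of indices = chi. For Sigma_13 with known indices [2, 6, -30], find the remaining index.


Poincare-Hopf: sum of indices = chi(M).
chi(Sigma_13) = 2 - 2*13 = -24.
Sum of known indices = -22.
x = chi - (sum known) = -24 - (-22) = -2

-2


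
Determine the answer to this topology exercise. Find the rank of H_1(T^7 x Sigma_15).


pi_1(A x B) = pi_1(A) x pi_1(B); rank of abelianization = b_1.
b_1(T^7) = 7, b_1(Sigma_15) = 2*15 = 30.
b_1(product) = 7 + 30 = 37

37


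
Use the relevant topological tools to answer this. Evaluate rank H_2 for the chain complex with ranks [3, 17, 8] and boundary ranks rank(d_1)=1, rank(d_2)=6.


rank H_k = rank(ker d_k) - rank(im d_{k+1}).
rank(ker d_2) = rank(C_2) - rank(d_2) = 8 - 6 = 2.
rank(im d_{2+1}) = 0.
rank H_2 = 2 - 0 = 2

2


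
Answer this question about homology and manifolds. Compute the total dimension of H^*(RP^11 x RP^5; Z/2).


dim H^*(RP^n; Z/2) = n+1 (one Z/2 in each degree 0..n).
Total Betti number is multiplicative.
Total = (11+1) * (5+1) = 12 * 6 = 72

72


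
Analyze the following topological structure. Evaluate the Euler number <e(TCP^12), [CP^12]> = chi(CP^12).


For any closed oriented manifold, <e(TM),[M]> = chi(M).
chi(CP^12) = 12+1 = 13

13


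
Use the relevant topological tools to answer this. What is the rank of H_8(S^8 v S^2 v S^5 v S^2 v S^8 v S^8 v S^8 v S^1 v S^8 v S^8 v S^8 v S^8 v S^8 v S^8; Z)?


For a wedge of spheres, H_k (k>0) is free on one generator per sphere of dimension k.
Spheres of dimension 8: count = 10.
b_8 = 10

10


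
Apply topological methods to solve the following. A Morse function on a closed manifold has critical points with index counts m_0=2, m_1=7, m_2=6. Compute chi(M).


Morse theory: chi(M) = sum_k (-1)^k m_k where m_k = #(index-k critical points).
= (2) + (-7) + (6) = 1

1


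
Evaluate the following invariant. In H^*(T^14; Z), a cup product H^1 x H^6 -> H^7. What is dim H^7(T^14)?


Cup product: H^p x H^q -> H^{p+q}; here p+q = 1+6 = 7.
rank H^k(T^n) = C(n,k).
C(14,7) = 3432

3432


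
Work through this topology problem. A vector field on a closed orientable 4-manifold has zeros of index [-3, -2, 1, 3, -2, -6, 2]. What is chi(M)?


Poincare-Hopf: chi(M) = sum of indices of zeros.
chi = (-3) + (-2) + (1) + (3) + (-2) + (-6) + (2) = -7

-7


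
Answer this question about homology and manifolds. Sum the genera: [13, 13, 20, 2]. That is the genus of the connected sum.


Genus is additive under connected sum of orientable surfaces.
g = 13 + 13 + 20 + 2 = 48

48


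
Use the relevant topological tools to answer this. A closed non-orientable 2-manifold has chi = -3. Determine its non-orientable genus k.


chi = 2 - k for closed non-orientable surfaces with k crosscaps.
-3 = 2 - k
k = 2 - (-3) = 5

5


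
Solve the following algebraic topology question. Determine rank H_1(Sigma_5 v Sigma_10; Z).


For a wedge: H_1(A v B) = H_1(A) + H_1(B).
b_1(Sigma_5) = 10, b_1(Sigma_10) = 20.
b_1 = 10 + 20 = 30

30


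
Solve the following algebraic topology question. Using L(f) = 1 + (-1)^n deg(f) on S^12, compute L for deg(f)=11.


On S^12: L(f) = tr(f_0*) + (-1)^12 tr(f_12*) = 1 + (-1)^12 * deg(f).
L(f) = 1 + (-1)^12 * 11 = 1 + 11 = 12

12


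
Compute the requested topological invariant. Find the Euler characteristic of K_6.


K_6: V = 6, E = C(6,2) = 15.
chi = V - E = 6 - 15 = -9

-9


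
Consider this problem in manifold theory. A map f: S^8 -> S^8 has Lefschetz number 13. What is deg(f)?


L(f) = 1 + (-1)^8 deg(f) on S^8.
13 = 1 + (-1)^8 * deg(f)
(-1)^8 * deg(f) = 12
deg(f) = 12

12


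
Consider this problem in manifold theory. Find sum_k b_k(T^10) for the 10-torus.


b_k(T^10) = C(10,k), so the sum over k is sum_k C(10,k) = 2^10.
Total = 2^10 = 1024

1024


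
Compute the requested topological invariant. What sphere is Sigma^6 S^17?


Each suspension raises dimension by 1: Sigma S^n = S^{n+1}.
Sigma^6 S^17 = S^{17+6} = S^23

23


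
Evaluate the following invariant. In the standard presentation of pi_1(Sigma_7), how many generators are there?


Standard presentation: pi_1(Sigma_g) = <a_1,b_1,...,a_g,b_g | [a_1,b_1]...[a_g,b_g] = 1>.
Number of generators = 2g = 2*7 = 14

14


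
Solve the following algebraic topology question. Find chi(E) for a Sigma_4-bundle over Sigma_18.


For a fiber bundle F -> E -> B (with CW structure): chi(E) = chi(B) * chi(F).
chi(Sigma_18) = -34, chi(Sigma_4) = -6.
chi(E) = (-34) * (-6) = 204

204


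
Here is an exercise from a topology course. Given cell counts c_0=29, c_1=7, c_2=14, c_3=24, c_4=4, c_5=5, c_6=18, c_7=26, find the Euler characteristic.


chi = sum_k (-1)^k c_k.
= (-1)^0*29 + (-1)^1*7 + (-1)^2*14 + (-1)^3*24 + (-1)^4*4 + (-1)^5*5 + (-1)^6*18 + (-1)^7*26
= (29) + (-7) + (14) + (-24) + (4) + (-5) + (18) + (-26)
= 3

3


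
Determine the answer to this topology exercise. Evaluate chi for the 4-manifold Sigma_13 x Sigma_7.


chi(Sigma_13) = 2 - 2*13 = -24
chi(Sigma_7) = 2 - 2*7 = -12
chi(product) = (-24) * (-12) = 288

288


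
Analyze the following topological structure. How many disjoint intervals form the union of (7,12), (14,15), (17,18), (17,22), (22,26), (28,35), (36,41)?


Sort and merge overlapping open intervals.
Merged: (7,12), (14,15), (17,22), (22,26), (28,35), (36,41).
Number of components = 6

6


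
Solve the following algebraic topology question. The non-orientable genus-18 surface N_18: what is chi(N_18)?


For a non-orientable closed surface with k crosscaps: chi = 2 - k.
Here k = 18.
chi = 2 - 18 = -16

-16


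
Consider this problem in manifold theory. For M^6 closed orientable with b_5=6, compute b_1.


Poincare duality for closed orientable n-manifolds: b_k = b_{n-k}.
Here n = 6, so b_1 = b_5 = 6

6


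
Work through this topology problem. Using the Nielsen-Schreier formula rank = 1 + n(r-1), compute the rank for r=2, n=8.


Nielsen-Schreier: an index-n subgroup of F_r is free of rank 1 + n(r-1).
Equivalently: chi(cover) = n*chi(base); chi(vee_r S^1) = 1 - 2 = -1.
chi(E) = 8*(-1) = -8; rank = 1 - chi(E) = 1 - (-8) = 9.
rank = 1 + 8*(2-1) = 1 + 8 = 9

9


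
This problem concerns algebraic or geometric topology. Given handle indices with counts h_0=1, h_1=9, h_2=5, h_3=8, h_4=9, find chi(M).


Handles of index k contribute (-1)^k to chi (same as CW cells).
chi = (1) + (-9) + (5) + (-8) + (9) = -2

-2


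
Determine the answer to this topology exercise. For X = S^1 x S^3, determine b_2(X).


Each S^d has Poincare polynomial 1 + t^d.
The product S^1 x S^3 has Poincare polynomial prod(1+t^d_i).
Expanding: b_0=1, b_1=1, b_3=1, b_4=1.
b_2 = 0

0


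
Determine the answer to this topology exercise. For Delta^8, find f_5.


Delta^8 has 8+1 vertices. A 5-face is a choice of 5+1 vertices.
f_5 = C(8+1, 5+1) = C(9,6) = 84

84


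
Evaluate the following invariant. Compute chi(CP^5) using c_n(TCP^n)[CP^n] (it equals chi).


For any closed oriented manifold, <e(TM),[M]> = chi(M).
chi(CP^5) = 5+1 = 6

6


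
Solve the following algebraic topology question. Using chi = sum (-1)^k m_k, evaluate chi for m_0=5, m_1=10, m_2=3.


Morse theory: chi(M) = sum_k (-1)^k m_k where m_k = #(index-k critical points).
= (5) + (-10) + (3) = -2

-2


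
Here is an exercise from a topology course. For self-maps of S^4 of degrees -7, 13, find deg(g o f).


Degree is multiplicative under composition: deg(g o f) = deg(g) * deg(f).
= 13 * -7 = -91

-91


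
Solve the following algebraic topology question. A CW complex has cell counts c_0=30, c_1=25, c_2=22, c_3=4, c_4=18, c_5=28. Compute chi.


chi = sum_k (-1)^k c_k.
= (-1)^0*30 + (-1)^1*25 + (-1)^2*22 + (-1)^3*4 + (-1)^4*18 + (-1)^5*28
= (30) + (-25) + (22) + (-4) + (18) + (-28)
= 13

13


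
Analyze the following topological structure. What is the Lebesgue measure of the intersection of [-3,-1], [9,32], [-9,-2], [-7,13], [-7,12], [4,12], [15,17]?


Intersection = [max(a_i), min(b_i)] = [15, -2].
Since 15 > -2, the intersection is empty.
Length = 0

0


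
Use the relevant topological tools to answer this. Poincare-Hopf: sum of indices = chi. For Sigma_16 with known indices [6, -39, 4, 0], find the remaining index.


Poincare-Hopf: sum of indices = chi(M).
chi(Sigma_16) = 2 - 2*16 = -30.
Sum of known indices = -29.
x = chi - (sum known) = -30 - (-29) = -1

-1


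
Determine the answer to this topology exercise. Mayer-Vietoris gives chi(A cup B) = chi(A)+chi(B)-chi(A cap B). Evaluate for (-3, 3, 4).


chi(A cup B) = chi(A) + chi(B) - chi(A cap B)
= -3 + (3) - (4)
= -4

-4


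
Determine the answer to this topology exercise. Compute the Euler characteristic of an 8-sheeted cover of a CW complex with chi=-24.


For a finite covering: chi(E) = (number of sheets) * chi(B).
chi(E) = 8 * (-24) = -192

-192


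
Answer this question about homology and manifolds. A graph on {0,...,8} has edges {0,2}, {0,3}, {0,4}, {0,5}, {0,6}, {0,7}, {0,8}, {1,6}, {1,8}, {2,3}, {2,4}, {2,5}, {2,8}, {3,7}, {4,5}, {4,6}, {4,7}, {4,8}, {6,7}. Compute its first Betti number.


b_1 = E - V + (number of components).
E = 19, V = 9, components = 1.
b_1 = 19 - 9 + 1 = 11

11


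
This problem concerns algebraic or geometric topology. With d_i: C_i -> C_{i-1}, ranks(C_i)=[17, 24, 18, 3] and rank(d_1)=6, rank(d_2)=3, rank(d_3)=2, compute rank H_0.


rank H_k = rank(ker d_k) - rank(im d_{k+1}).
rank(ker d_0) = rank(C_0) - rank(d_0) = 17 - 0 = 17.
rank(im d_{0+1}) = 6.
rank H_0 = 17 - 6 = 11

11


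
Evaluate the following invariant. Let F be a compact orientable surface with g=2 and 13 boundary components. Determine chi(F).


For a compact orientable surface with genus g and b boundary components: chi = 2 - 2g - b.
chi = 2 - 2*2 - 13 = 2 - 4 - 13 = -15

-15


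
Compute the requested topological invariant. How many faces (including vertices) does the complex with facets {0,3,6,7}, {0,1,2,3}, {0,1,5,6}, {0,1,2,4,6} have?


Each maximal simplex on m vertices has 2^m - 1 nonempty faces.
Take the union (dedupe shared faces).
Total distinct faces = 57

57


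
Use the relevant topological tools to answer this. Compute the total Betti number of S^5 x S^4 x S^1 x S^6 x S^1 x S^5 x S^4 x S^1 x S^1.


Total Betti number is multiplicative under products.
Each S^d (d>=1) has total Betti number 2.
There are 9 sphere factors.
Total = 2^9 = 512

512


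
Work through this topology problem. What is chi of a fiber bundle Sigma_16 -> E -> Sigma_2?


For a fiber bundle F -> E -> B (with CW structure): chi(E) = chi(B) * chi(F).
chi(Sigma_2) = -2, chi(Sigma_16) = -30.
chi(E) = (-2) * (-30) = 60

60


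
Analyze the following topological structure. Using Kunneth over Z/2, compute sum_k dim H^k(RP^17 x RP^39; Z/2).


dim H^*(RP^n; Z/2) = n+1 (one Z/2 in each degree 0..n).
Total Betti number is multiplicative.
Total = (17+1) * (39+1) = 18 * 40 = 720

720


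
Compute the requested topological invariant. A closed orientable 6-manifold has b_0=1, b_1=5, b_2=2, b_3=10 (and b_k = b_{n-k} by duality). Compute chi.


By Poincare duality b_k = b_{6-k}, so full Betti numbers: b_0=1, b_1=5, b_2=2, b_3=10, b_4=2, b_5=5, b_6=1.
chi = sum (-1)^k b_k = -14

-14


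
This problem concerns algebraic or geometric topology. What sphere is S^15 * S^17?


Join of spheres: S^m * S^n = S^{m+n+1}.
dim = 15 + 17 + 1 = 33

33


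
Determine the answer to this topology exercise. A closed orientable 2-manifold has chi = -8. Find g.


chi = 2 - 2g for closed orientable surfaces.
-8 = 2 - 2g
2g = 2 - (-8) = 10
g = 5

5


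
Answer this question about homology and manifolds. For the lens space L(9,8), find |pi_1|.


pi_1(L(p,q)) = Z/pZ for any q coprime to p.
|pi_1(L(9,8))| = 9

9


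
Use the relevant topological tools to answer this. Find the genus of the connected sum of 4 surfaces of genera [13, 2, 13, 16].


Genus is additive under connected sum of orientable surfaces.
g = 13 + 2 + 13 + 16 = 44

44


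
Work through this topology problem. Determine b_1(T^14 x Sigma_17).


pi_1(A x B) = pi_1(A) x pi_1(B); rank of abelianization = b_1.
b_1(T^14) = 14, b_1(Sigma_17) = 2*17 = 34.
b_1(product) = 14 + 34 = 48

48


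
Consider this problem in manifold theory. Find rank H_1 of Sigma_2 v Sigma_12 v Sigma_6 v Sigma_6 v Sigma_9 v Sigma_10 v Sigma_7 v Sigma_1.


For a wedge X v Y: reduced H_k(X v Y) = H_k(X) + H_k(Y).
Each Sigma_g contributes b_1 = 2g.
b_1 = 4 + 24 + 12 + 12 + 18 + 20 + 14 + 2 = 106

106


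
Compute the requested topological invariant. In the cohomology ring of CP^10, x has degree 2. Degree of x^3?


|x| = 2 in H^*(CP^n).
|x^3| = 3 * |x| = 3 * 2 = 6

6


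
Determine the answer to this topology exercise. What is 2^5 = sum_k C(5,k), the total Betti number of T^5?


b_k(T^5) = C(5,k), so the sum over k is sum_k C(5,k) = 2^5.
Total = 2^5 = 32

32


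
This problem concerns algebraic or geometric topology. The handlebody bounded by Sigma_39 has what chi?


A genus-g handlebody deformation retracts to a wedge of g circles.
chi(vee_g S^1) = 1 - g.
chi(H_39) = 1 - 39 = -38

-38


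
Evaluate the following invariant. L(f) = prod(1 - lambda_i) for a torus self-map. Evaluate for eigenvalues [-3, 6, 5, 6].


For a torus self-map: L(f) = det(I - A) where A acts on H_1.
L(f) = (1--3) * (1-6) * (1-5) * (1-6) = 4 * -5 * -4 * -5 = -400

-400


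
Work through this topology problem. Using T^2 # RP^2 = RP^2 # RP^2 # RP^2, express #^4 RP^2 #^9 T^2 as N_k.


Since a >= 1, the sum is non-orientable; each T^2 can be replaced by RP^2 # RP^2 (since T^2#RP^2 = 3RP^2).
Total crosscaps k = 4 + 2*9 = 22.
Check via chi: chi = 4*1 + 9*0 - (4+9-1)*2 = -20 = 2 - k = -20. Consistent.

22


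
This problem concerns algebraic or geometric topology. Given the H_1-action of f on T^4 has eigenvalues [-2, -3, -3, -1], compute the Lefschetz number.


For a torus self-map: L(f) = det(I - A) where A acts on H_1.
L(f) = (1--2) * (1--3) * (1--3) * (1--1) = 3 * 4 * 4 * 2 = 96

96


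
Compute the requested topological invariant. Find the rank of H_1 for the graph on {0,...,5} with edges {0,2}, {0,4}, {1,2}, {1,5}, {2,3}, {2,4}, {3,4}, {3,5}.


b_1 = E - V + (number of components).
E = 8, V = 6, components = 1.
b_1 = 8 - 6 + 1 = 3

3


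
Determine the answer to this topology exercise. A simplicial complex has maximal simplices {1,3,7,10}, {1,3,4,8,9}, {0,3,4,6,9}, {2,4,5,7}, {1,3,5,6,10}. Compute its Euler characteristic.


Enumerate all faces; f-vector: f_0=11, f_1=34, f_2=36, f_3=17, f_4=3.
chi = sum (-1)^k f_k = -1

-1


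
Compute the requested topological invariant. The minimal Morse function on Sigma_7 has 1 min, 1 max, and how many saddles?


A perfect Morse function has m_k = b_k.
For Sigma_7: b_0=1, b_1=2g=14, b_2=1.
Saddles m_1 = 2g = 14

14


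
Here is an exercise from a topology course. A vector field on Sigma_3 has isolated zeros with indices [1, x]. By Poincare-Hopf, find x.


Poincare-Hopf: sum of indices = chi(M).
chi(Sigma_3) = 2 - 2*3 = -4.
Sum of known indices = 1.
x = chi - (sum known) = -4 - (1) = -5

-5


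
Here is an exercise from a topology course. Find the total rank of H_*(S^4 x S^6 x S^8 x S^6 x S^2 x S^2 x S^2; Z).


Total Betti number is multiplicative under products.
Each S^d (d>=1) has total Betti number 2.
There are 7 sphere factors.
Total = 2^7 = 128

128


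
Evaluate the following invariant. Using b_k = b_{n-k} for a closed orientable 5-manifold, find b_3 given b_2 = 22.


Poincare duality for closed orientable n-manifolds: b_k = b_{n-k}.
Here n = 5, so b_3 = b_2 = 22

22


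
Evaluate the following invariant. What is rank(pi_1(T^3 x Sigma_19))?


pi_1(A x B) = pi_1(A) x pi_1(B); rank of abelianization = b_1.
b_1(T^3) = 3, b_1(Sigma_19) = 2*19 = 38.
b_1(product) = 3 + 38 = 41

41


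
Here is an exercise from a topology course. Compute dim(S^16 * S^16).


Join of spheres: S^m * S^n = S^{m+n+1}.
dim = 16 + 16 + 1 = 33

33


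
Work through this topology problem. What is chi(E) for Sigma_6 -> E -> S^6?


chi(S^6) = 2 (n even), chi(Sigma_6) = 2 - 2*6 = -10.
chi(E) = 2 * (-10) = -20

-20


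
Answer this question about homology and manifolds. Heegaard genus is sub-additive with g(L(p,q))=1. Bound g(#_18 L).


Heegaard genus satisfies g(A#B) <= g(A) + g(B).
Each lens space has g = 1.
Upper bound: 18 * 1 = 18

18


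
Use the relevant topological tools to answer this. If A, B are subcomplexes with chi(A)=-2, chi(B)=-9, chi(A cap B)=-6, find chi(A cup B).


chi(A cup B) = chi(A) + chi(B) - chi(A cap B)
= -2 + (-9) - (-6)
= -5

-5


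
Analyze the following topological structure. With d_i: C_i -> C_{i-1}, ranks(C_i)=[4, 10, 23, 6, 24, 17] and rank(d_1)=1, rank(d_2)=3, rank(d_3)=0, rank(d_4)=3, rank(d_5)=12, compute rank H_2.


rank H_k = rank(ker d_k) - rank(im d_{k+1}).
rank(ker d_2) = rank(C_2) - rank(d_2) = 23 - 3 = 20.
rank(im d_{2+1}) = 0.
rank H_2 = 20 - 0 = 20

20


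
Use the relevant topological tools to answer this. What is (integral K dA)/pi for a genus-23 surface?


Gauss-Bonnet: integral K dA = 2*pi*chi(M).
chi(Sigma_23) = 2 - 2*23 = -44.
(integral K dA)/pi = 2*chi = 2*(-44) = -88

-88


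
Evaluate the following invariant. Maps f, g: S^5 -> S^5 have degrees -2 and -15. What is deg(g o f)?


Degree is multiplicative under composition: deg(g o f) = deg(g) * deg(f).
= -15 * -2 = 30

30


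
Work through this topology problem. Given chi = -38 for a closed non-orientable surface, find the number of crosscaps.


chi = 2 - k for closed non-orientable surfaces with k crosscaps.
-38 = 2 - k
k = 2 - (-38) = 40

40


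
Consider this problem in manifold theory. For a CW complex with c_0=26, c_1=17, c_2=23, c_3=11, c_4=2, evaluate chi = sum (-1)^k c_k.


chi = sum_k (-1)^k c_k.
= (-1)^0*26 + (-1)^1*17 + (-1)^2*23 + (-1)^3*11 + (-1)^4*2
= (26) + (-17) + (23) + (-11) + (2)
= 23

23


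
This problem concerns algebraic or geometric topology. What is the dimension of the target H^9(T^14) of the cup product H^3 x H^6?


Cup product: H^p x H^q -> H^{p+q}; here p+q = 3+6 = 9.
rank H^k(T^n) = C(n,k).
C(14,9) = 2002

2002


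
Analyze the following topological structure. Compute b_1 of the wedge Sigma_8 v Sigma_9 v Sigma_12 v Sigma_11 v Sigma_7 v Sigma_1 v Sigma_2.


For a wedge X v Y: reduced H_k(X v Y) = H_k(X) + H_k(Y).
Each Sigma_g contributes b_1 = 2g.
b_1 = 16 + 18 + 24 + 22 + 14 + 2 + 4 = 100

100


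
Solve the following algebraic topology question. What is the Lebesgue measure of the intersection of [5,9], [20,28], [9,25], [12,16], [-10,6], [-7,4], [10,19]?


Intersection = [max(a_i), min(b_i)] = [20, 4].
Since 20 > 4, the intersection is empty.
Length = 0

0


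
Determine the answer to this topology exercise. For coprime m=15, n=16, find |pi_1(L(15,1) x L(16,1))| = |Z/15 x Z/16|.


pi_1(X x Y) = pi_1(X) x pi_1(Y).
pi_1(L(15,1)) = Z/15, pi_1(L(16,1)) = Z/16.
|Z/15 x Z/16| = 15 * 16 = 240

240


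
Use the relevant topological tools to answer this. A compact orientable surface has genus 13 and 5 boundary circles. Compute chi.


For a compact orientable surface with genus g and b boundary components: chi = 2 - 2g - b.
chi = 2 - 2*13 - 5 = 2 - 26 - 5 = -29

-29


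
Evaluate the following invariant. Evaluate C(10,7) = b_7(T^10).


By the Kunneth formula, b_k(T^n) = C(n,k).
b_7(T^10) = C(10,7).
C(10,7) = 10!/(7!*3!) = 120

120


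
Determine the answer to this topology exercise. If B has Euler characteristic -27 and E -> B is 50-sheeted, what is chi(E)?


For a finite covering: chi(E) = (number of sheets) * chi(B).
chi(E) = 50 * (-27) = -1350

-1350


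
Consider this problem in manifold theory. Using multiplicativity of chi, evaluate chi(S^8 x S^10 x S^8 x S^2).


chi is multiplicative: chi(X x Y) = chi(X) chi(Y).
Each even-dim sphere has chi = 2. There are 4 factors.
chi = 2^4 = 16

16


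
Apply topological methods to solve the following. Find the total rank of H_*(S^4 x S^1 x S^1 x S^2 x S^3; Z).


Total Betti number is multiplicative under products.
Each S^d (d>=1) has total Betti number 2.
There are 5 sphere factors.
Total = 2^5 = 32

32


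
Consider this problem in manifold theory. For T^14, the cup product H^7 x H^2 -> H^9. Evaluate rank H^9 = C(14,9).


Cup product: H^p x H^q -> H^{p+q}; here p+q = 7+2 = 9.
rank H^k(T^n) = C(n,k).
C(14,9) = 2002

2002


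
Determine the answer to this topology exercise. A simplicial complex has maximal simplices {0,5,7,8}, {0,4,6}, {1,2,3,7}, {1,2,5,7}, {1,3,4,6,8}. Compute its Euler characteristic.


Enumerate all faces; f-vector: f_0=9, f_1=25, f_2=22, f_3=8, f_4=1.
chi = sum (-1)^k f_k = -1

-1


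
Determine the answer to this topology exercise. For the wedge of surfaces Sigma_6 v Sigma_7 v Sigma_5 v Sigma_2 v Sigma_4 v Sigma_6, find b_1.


For a wedge X v Y: reduced H_k(X v Y) = H_k(X) + H_k(Y).
Each Sigma_g contributes b_1 = 2g.
b_1 = 12 + 14 + 10 + 4 + 8 + 12 = 60

60


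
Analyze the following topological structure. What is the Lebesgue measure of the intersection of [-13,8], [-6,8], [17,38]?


Intersection = [max(a_i), min(b_i)] = [17, 8].
Since 17 > 8, the intersection is empty.
Length = 0

0


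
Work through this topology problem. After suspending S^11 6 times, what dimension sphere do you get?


Each suspension raises dimension by 1: Sigma S^n = S^{n+1}.
Sigma^6 S^11 = S^{11+6} = S^17

17


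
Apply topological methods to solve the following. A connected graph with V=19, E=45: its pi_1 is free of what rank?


For a connected graph: rank(pi_1) = b_1 = E - V + 1 = 1 - chi.
chi = V - E = 19 - 45 = -26.
rank = 1 - (-26) = 45 - 19 + 1 = 27

27


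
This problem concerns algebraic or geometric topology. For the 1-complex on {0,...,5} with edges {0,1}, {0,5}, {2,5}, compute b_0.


Run DFS/union-find over 6 vertices.
V = 6, E = 3.
Number of components = 3

3


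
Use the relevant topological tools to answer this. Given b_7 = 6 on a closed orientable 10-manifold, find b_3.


Poincare duality for closed orientable n-manifolds: b_k = b_{n-k}.
Here n = 10, so b_3 = b_7 = 6

6


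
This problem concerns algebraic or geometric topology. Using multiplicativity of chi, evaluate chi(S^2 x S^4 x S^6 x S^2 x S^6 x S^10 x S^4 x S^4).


chi is multiplicative: chi(X x Y) = chi(X) chi(Y).
Each even-dim sphere has chi = 2. There are 8 factors.
chi = 2^8 = 256

256


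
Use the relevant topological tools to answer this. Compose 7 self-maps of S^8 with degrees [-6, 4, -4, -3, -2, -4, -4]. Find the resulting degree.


Degree is multiplicative: deg(composition) = product of degrees.
= (-6) * (4) * (-4) * (-3) * (-2) * (-4) * (-4) = 9216

9216


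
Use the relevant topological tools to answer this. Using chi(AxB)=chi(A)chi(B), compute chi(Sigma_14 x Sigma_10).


chi(Sigma_14) = 2 - 2*14 = -26
chi(Sigma_10) = 2 - 2*10 = -18
chi(product) = (-26) * (-18) = 468

468


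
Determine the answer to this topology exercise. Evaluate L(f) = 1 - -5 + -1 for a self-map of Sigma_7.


L(f) = tr(f_0*) - tr(f_1*) + tr(f_2*).
= 1 - (-5) + (-1)
= 5

5


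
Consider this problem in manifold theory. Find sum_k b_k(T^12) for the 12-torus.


b_k(T^12) = C(12,k), so the sum over k is sum_k C(12,k) = 2^12.
Total = 2^12 = 4096

4096


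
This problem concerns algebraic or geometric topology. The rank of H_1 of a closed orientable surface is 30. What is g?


For a closed orientable surface: b_1 = 2g.
30 = 2g
g = 30 / 2 = 15

15


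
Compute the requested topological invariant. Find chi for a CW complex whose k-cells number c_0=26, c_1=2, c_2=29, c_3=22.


chi = sum_k (-1)^k c_k.
= (-1)^0*26 + (-1)^1*2 + (-1)^2*29 + (-1)^3*22
= (26) + (-2) + (29) + (-22)
= 31

31


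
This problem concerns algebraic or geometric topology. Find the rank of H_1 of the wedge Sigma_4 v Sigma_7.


For a wedge: H_1(A v B) = H_1(A) + H_1(B).
b_1(Sigma_4) = 8, b_1(Sigma_7) = 14.
b_1 = 8 + 14 = 22

22


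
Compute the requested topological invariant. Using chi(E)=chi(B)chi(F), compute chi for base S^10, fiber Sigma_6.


chi(S^10) = 2 (n even), chi(Sigma_6) = 2 - 2*6 = -10.
chi(E) = 2 * (-10) = -20

-20


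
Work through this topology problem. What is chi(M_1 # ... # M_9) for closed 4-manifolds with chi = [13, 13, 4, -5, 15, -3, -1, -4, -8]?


For n-manifolds: chi(A#B) = chi(A) + chi(B) - chi(S^4).
chi(S^4) = 1 + (-1)^4 = 2.
chi(#) = (sum chi_i) - (9-1)*chi(S^4) = 24 - 8*2 = 8

8


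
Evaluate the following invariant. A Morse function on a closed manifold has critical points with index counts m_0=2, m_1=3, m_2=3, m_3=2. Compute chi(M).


Morse theory: chi(M) = sum_k (-1)^k m_k where m_k = #(index-k critical points).
= (2) + (-3) + (3) + (-2) = 0

0


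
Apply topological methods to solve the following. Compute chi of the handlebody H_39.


A genus-g handlebody deformation retracts to a wedge of g circles.
chi(vee_g S^1) = 1 - g.
chi(H_39) = 1 - 39 = -38

-38


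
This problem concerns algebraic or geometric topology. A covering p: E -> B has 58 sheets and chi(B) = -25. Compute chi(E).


For a finite covering: chi(E) = (number of sheets) * chi(B).
chi(E) = 58 * (-25) = -1450

-1450


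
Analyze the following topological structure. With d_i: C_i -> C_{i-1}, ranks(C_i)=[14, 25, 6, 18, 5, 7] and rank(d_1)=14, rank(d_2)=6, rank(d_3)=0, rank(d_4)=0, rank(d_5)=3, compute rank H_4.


rank H_k = rank(ker d_k) - rank(im d_{k+1}).
rank(ker d_4) = rank(C_4) - rank(d_4) = 5 - 0 = 5.
rank(im d_{4+1}) = 3.
rank H_4 = 5 - 3 = 2

2


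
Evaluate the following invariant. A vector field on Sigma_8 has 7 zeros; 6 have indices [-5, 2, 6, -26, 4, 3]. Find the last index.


Poincare-Hopf: sum of indices = chi(M).
chi(Sigma_8) = 2 - 2*8 = -14.
Sum of known indices = -16.
x = chi - (sum known) = -14 - (-16) = 2

2


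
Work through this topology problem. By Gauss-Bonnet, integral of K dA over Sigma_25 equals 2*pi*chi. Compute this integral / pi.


Gauss-Bonnet: integral K dA = 2*pi*chi(M).
chi(Sigma_25) = 2 - 2*25 = -48.
(integral K dA)/pi = 2*chi = 2*(-48) = -96

-96


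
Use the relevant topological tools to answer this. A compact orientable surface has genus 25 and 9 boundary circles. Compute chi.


For a compact orientable surface with genus g and b boundary components: chi = 2 - 2g - b.
chi = 2 - 2*25 - 9 = 2 - 50 - 9 = -57

-57


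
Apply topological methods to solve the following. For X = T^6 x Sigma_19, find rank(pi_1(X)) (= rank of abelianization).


pi_1(A x B) = pi_1(A) x pi_1(B); rank of abelianization = b_1.
b_1(T^6) = 6, b_1(Sigma_19) = 2*19 = 38.
b_1(product) = 6 + 38 = 44

44


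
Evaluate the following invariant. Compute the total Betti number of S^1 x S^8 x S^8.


Total Betti number is multiplicative under products.
Each S^d (d>=1) has total Betti number 2.
There are 3 sphere factors.
Total = 2^3 = 8

8


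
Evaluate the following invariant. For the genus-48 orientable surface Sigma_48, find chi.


For a closed orientable surface of genus g: chi = 2 - 2g.
Here g = 48.
chi = 2 - 2*48 = 2 - 96 = -94

-94


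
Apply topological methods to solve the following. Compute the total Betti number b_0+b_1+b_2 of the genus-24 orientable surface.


For Sigma_24: b_0 = 1, b_1 = 2g = 48, b_2 = 1.
Total = 1 + 48 + 1 = 50

50


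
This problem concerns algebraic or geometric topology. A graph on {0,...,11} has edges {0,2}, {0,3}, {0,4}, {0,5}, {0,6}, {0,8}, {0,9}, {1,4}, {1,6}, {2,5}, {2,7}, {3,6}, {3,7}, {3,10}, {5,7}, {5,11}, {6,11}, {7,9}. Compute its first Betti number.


b_1 = E - V + (number of components).
E = 18, V = 12, components = 1.
b_1 = 18 - 12 + 1 = 7

7


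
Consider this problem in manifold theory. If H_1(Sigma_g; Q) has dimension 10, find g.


For a closed orientable surface: b_1 = 2g.
10 = 2g
g = 10 / 2 = 5

5


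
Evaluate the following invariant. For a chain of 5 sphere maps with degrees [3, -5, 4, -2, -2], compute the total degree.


Degree is multiplicative: deg(composition) = product of degrees.
= (3) * (-5) * (4) * (-2) * (-2) = -240

-240


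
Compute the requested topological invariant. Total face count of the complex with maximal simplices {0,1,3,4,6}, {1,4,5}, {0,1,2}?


Each maximal simplex on m vertices has 2^m - 1 nonempty faces.
Take the union (dedupe shared faces).
Total distinct faces = 39

39


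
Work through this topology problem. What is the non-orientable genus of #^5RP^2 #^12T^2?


Since a >= 1, the sum is non-orientable; each T^2 can be replaced by RP^2 # RP^2 (since T^2#RP^2 = 3RP^2).
Total crosscaps k = 5 + 2*12 = 29.
Check via chi: chi = 5*1 + 12*0 - (5+12-1)*2 = -27 = 2 - k = -27. Consistent.

29


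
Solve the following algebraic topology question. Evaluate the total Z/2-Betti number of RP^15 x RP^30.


dim H^*(RP^n; Z/2) = n+1 (one Z/2 in each degree 0..n).
Total Betti number is multiplicative.
Total = (15+1) * (30+1) = 16 * 31 = 496

496


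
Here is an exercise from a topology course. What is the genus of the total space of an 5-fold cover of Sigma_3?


For an n-sheeted cover: chi(E) = n * chi(B).
chi(Sigma_3) = 2 - 2*3 = -4.
chi(E) = 5 * (-4) = -20.
genus(E) = (2 - chi(E))/2 = (2 - (-20))/2 = 22/2 = 11

11


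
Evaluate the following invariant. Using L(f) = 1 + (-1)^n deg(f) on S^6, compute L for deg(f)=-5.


On S^6: L(f) = tr(f_0*) + (-1)^6 tr(f_6*) = 1 + (-1)^6 * deg(f).
L(f) = 1 + (-1)^6 * -5 = 1 + -5 = -4

-4


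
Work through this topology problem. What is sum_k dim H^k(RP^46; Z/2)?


H^k(RP^46; Z/2) = Z/2 for each 0 <= k <= 46.
Total dimension = 46 + 1 = 47

47


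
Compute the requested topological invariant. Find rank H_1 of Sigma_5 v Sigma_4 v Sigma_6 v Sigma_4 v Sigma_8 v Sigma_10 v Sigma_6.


For a wedge X v Y: reduced H_k(X v Y) = H_k(X) + H_k(Y).
Each Sigma_g contributes b_1 = 2g.
b_1 = 10 + 8 + 12 + 8 + 16 + 20 + 12 = 86

86


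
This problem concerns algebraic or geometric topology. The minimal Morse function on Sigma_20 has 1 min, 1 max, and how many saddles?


A perfect Morse function has m_k = b_k.
For Sigma_20: b_0=1, b_1=2g=40, b_2=1.
Saddles m_1 = 2g = 40

40


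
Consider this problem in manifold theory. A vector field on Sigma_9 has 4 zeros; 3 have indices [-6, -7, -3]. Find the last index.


Poincare-Hopf: sum of indices = chi(M).
chi(Sigma_9) = 2 - 2*9 = -16.
Sum of known indices = -16.
x = chi - (sum known) = -16 - (-16) = 0

0


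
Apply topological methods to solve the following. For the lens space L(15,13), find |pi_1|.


pi_1(L(p,q)) = Z/pZ for any q coprime to p.
|pi_1(L(15,13))| = 15

15


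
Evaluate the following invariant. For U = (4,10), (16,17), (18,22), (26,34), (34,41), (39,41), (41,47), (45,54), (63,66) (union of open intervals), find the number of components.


Sort and merge overlapping open intervals.
Merged: (4,10), (16,17), (18,22), (26,34), (34,41), (41,54), (63,66).
Number of components = 7

7


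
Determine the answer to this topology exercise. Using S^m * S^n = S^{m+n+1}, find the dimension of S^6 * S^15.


Join of spheres: S^m * S^n = S^{m+n+1}.
dim = 6 + 15 + 1 = 22

22


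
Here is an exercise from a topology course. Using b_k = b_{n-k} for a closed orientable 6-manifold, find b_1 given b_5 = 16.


Poincare duality for closed orientable n-manifolds: b_k = b_{n-k}.
Here n = 6, so b_1 = b_5 = 16

16


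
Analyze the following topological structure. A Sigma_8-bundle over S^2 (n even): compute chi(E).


chi(S^2) = 2 (n even), chi(Sigma_8) = 2 - 2*8 = -14.
chi(E) = 2 * (-14) = -28

-28


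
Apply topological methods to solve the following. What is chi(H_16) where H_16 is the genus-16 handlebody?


A genus-g handlebody deformation retracts to a wedge of g circles.
chi(vee_g S^1) = 1 - g.
chi(H_16) = 1 - 16 = -15

-15


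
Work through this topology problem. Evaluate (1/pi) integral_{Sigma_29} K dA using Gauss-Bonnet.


Gauss-Bonnet: integral K dA = 2*pi*chi(M).
chi(Sigma_29) = 2 - 2*29 = -56.
(integral K dA)/pi = 2*chi = 2*(-56) = -112

-112


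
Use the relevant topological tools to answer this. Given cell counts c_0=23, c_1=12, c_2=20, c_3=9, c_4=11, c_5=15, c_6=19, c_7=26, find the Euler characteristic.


chi = sum_k (-1)^k c_k.
= (-1)^0*23 + (-1)^1*12 + (-1)^2*20 + (-1)^3*9 + (-1)^4*11 + (-1)^5*15 + (-1)^6*19 + (-1)^7*26
= (23) + (-12) + (20) + (-9) + (11) + (-15) + (19) + (-26)
= 11

11


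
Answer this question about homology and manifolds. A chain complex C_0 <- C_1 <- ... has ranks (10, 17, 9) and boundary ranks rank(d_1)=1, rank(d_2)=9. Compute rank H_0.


rank H_k = rank(ker d_k) - rank(im d_{k+1}).
rank(ker d_0) = rank(C_0) - rank(d_0) = 10 - 0 = 10.
rank(im d_{0+1}) = 1.
rank H_0 = 10 - 1 = 9

9


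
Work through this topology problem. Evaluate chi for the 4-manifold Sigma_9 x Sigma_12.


chi(Sigma_9) = 2 - 2*9 = -16
chi(Sigma_12) = 2 - 2*12 = -22
chi(product) = (-16) * (-22) = 352

352


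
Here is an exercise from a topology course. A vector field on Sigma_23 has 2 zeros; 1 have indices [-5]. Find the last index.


Poincare-Hopf: sum of indices = chi(M).
chi(Sigma_23) = 2 - 2*23 = -44.
Sum of known indices = -5.
x = chi - (sum known) = -44 - (-5) = -39

-39


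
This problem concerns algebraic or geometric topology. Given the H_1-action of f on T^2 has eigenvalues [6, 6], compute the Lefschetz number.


For a torus self-map: L(f) = det(I - A) where A acts on H_1.
L(f) = (1-6) * (1-6) = -5 * -5 = 25

25


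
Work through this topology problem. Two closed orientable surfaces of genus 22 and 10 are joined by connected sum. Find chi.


chi(Sigma_22) = 2 - 2*22 = -42
chi(Sigma_10) = 2 - 2*10 = -18
For surfaces: chi(A#B) = chi(A) + chi(B) - 2.
chi = -42 + -18 - 2 = -62

-62


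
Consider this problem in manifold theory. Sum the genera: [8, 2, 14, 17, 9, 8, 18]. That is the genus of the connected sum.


Genus is additive under connected sum of orientable surfaces.
g = 8 + 2 + 14 + 17 + 9 + 8 + 18 = 76

76


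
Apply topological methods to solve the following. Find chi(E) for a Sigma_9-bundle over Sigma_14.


For a fiber bundle F -> E -> B (with CW structure): chi(E) = chi(B) * chi(F).
chi(Sigma_14) = -26, chi(Sigma_9) = -16.
chi(E) = (-26) * (-16) = 416

416


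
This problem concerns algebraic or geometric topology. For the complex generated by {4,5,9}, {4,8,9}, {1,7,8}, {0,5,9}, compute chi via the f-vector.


Enumerate all faces; f-vector: f_0=7, f_1=10, f_2=4.
chi = sum (-1)^k f_k = 1

1


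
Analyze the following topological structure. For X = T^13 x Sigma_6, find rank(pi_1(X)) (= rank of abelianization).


pi_1(A x B) = pi_1(A) x pi_1(B); rank of abelianization = b_1.
b_1(T^13) = 13, b_1(Sigma_6) = 2*6 = 12.
b_1(product) = 13 + 12 = 25

25
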